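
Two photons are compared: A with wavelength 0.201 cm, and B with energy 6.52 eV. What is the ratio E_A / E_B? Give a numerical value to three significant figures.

9.46e-5

E_A = 9.883e-23 J (from wavelength = 0.201 cm, via E = hc/λ).
E_B = 1.045e-18 J (from energy = 6.52 eV, via E given directly).
Ratio = 9.883e-23 / 1.045e-18 = 9.46e-5.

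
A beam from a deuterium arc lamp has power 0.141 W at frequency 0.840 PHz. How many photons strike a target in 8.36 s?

Total energy: E_total = P·t = 0.141 × 8.36 = 1.179 J.
Per-photon energy: E = 5.566e-19 J.
N = E_total / E_photon = 2.12e18.

2.12e18 photons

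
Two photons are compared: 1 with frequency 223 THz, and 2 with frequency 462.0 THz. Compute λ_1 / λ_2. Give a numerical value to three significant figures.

2.07

λ_1 = 1.344e-6 m (from frequency = 223 THz, via λ = c/f).
λ_2 = 6.489e-7 m (from frequency = 462.0 THz, via λ = c/f).
Ratio = 1.344e-6 / 6.489e-7 = 2.07.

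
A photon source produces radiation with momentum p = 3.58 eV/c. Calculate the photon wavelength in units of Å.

3460 Å

Take h = 6.62607015e-34 J·s, c = 2.99792458e8 m/s, 1 eV = 1.602176634e-19 J.
First convert: p = 3.58 eV/c = 1.9133e-27 kg·m/s.
For a photon λ = h/p, so λ = 3.463e-7 m.
Converting to Å: λ = 3463 Å ≈ 3460 Å.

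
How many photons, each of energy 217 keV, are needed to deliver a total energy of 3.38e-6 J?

Per-photon energy: E = 3.477e-14 J (from energy = 217 keV).
N = E_total / E_photon = 3.38e-6 J / 3.477e-14 J = 9.72e7.

9.72e7 photons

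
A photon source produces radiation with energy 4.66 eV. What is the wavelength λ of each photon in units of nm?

266 nm

(h = 6.62607015e-34 J·s, c = 2.99792458e8 m/s, 1 eV = 1.602176634e-19 J.)
Convert to SI: E = 4.66 eV = 7.4661e-19 J.
Since λ = hc/E for a photon, λ = 2.661e-7 m.
Converting to nm: λ = 266.1 nm ≈ 266 nm.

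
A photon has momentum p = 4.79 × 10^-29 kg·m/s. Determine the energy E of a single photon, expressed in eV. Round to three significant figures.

0.0896 eV

Apply E = pc: E = 1.436 × 10^-20 J.
Converting to eV: E = 0.08963 eV ≈ 0.0896 eV.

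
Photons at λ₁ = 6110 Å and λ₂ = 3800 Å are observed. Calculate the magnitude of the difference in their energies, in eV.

Using E = hc/λ: E₁ = 3.251e-19 J, E₂ = 5.227e-19 J.
|ΔE| = |3.251e-19 − 5.227e-19| = 1.98e-19 J = 1.23 eV.

1.23 eV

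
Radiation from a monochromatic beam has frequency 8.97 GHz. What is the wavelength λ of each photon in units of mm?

Use c = 2.99792458e8 m/s.
Convert to SI: f = 8.97 GHz = 8.97e9 Hz.
For a photon λ = c/f, so λ = 0.03342 m.
Converting to mm: λ = 33.42 mm ≈ 33.4 mm.

33.4 mm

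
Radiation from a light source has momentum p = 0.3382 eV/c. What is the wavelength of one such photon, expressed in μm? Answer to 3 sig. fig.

3.67 μm

Take h = 6.62607015e-34 J·s, c = 2.99792458e8 m/s, 1 eV = 1.602176634e-19 J.
Convert to SI: p = 0.3382 eV/c = 1.8074e-28 kg·m/s.
The photon relation is λ = h/p, giving λ = 3.666e-6 m.
Converting to μm: λ = 3.666 μm ≈ 3.67 μm.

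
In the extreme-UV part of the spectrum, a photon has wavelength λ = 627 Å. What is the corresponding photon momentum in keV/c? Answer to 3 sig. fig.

In SI units: λ = 627 Å = 6.27e-8 m.
Since p = h/λ for a photon, p = 1.057e-26 kg·m/s.
Converting to keV/c: p = 0.01977 keV/c ≈ 0.0198 keV/c.

0.0198 keV/c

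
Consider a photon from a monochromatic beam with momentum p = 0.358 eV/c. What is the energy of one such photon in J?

Use c = 2.99792458e8 m/s, 1 eV = 1.602176634e-19 J.
First convert: p = 0.358 eV/c = 1.9133e-28 kg·m/s.
Since E = pc for a photon, E = 5.736e-20 J.
So E ≈ 5.74e-20 J.

5.74e-20 J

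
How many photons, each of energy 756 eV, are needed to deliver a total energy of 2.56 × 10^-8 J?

Per-photon energy: E = 1.211 × 10^-16 J (from energy = 756 eV).
N = E_total / E_photon = 2.56 × 10^-8 J / 1.211 × 10^-16 J = 2.11 × 10^8.

2.11 × 10^8 photons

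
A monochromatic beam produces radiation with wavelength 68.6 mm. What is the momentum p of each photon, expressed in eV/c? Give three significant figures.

1.81·10^-5 eV/c

(h = 6.62607015·10^-34 J·s, c = 2.99792458·10^8 m/s, 1 eV = 1.602176634·10^-19 J.)
First convert: λ = 68.6 mm = 0.0686 m.
The photon relation is p = h/λ, giving p = 9.659·10^-33 kg·m/s.
Converting to eV/c: p = 1.807·10^-5 eV/c ≈ 1.81·10^-5 eV/c.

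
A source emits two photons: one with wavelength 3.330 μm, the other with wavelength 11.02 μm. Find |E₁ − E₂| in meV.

Using E = hc/λ: E₁ = 5.9653 × 10^-20 J, E₂ = 1.8026 × 10^-20 J.
|ΔE| = |5.9653 × 10^-20 − 1.8026 × 10^-20| = 4.16 × 10^-20 J = 260 meV.

260 meV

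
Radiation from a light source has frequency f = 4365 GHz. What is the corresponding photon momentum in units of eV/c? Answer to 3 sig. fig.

Take h = 6.62607015e-34 J·s, c = 2.99792458e8 m/s, 1 eV = 1.602176634e-19 J.
Convert to SI: f = 4365 GHz = 4.365e12 Hz.
For a photon p = hf/c, so p = 9.648e-30 kg·m/s.
Converting to eV/c: p = 0.01805 eV/c ≈ 0.0181 eV/c.

0.0181 eV/c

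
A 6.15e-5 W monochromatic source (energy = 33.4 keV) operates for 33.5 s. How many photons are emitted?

Total energy: E_total = P·t = 6.15e-5 × 33.5 = 0.002060 J.
Per-photon energy: E = 5.351e-15 J.
N = E_total / E_photon = 3.85e11.

3.85e11 photons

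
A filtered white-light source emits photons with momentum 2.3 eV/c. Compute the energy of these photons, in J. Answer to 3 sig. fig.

In SI units: p = 2.3 eV/c = 1.2292e-27 kg·m/s.
Apply E = pc: E = 3.685e-19 J.
So E ≈ 3.69e-19 J.

3.69e-19 J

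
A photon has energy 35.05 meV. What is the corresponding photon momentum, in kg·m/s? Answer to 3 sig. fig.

In SI units: E = 35.05 meV = 5.6156e-21 J.
For a photon p = E/c, so p = 1.873e-29 kg·m/s.
So p ≈ 1.87e-29 kg·m/s.

1.87e-29 kg·m/s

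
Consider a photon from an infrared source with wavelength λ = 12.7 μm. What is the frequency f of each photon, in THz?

23.6 THz

First convert: λ = 12.7 μm = 1.27e-5 m.
The photon relation is f = c/λ, giving f = 2.361e13 Hz.
Converting to THz: f = 23.61 THz ≈ 23.6 THz.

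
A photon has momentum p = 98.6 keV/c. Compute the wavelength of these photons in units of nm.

In SI units: p = 98.6 keV/c = 5.2695·10^-23 kg·m/s.
The photon relation is λ = h/p, giving λ = 1.257·10^-11 m.
Converting to nm: λ = 0.01257 nm ≈ 0.0126 nm.

0.0126 nm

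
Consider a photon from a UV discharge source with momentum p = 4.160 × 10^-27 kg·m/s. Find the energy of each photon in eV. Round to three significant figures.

7.78 eV

(c = 2.99792458 × 10^8 m/s, 1 eV = 1.602176634 × 10^-19 J.)
Since E = pc for a photon, E = 1.247 × 10^-18 J.
Converting to eV: E = 7.784 eV ≈ 7.78 eV.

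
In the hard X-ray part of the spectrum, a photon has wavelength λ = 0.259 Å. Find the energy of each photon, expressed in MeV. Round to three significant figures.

0.0479 MeV

In SI units: λ = 0.259 Å = 2.59e-11 m.
Apply E = hc/λ: E = 7.670e-15 J.
Converting to MeV: E = 0.04787 MeV ≈ 0.0479 MeV.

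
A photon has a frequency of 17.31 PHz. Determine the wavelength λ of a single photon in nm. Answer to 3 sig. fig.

17.3 nm

Convert to SI: f = 17.31 PHz = 1.731e16 Hz.
The photon relation is λ = c/f, giving λ = 1.732e-8 m.
Converting to nm: λ = 17.32 nm ≈ 17.3 nm.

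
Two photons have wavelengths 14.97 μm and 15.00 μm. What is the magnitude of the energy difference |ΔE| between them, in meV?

Using E = hc/λ: E₁ = 1.3270e-20 J, E₂ = 1.3243e-20 J.
|ΔE| = |1.3270e-20 − 1.3243e-20| = 2.65e-23 J = 0.166 meV.

0.166 meV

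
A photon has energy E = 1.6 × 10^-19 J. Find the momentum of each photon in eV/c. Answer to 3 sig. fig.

0.999 eV/c

For a photon p = E/c, so p = 5.337 × 10^-28 kg·m/s.
Converting to eV/c: p = 0.9986 eV/c ≈ 0.999 eV/c.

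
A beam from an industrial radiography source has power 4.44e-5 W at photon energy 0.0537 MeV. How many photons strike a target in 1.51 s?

Total energy: E_total = P·t = 4.44e-5 × 1.51 = 6.704e-5 J.
Per-photon energy: E = 8.604e-15 J.
N = E_total / E_photon = 7.79e9.

7.79e9 photons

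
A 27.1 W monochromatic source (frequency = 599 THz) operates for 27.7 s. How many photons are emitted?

Total energy: E_total = P·t = 27.1 × 27.7 = 750.7 J.
Per-photon energy: E = 3.969e-19 J.
N = E_total / E_photon = 1.89e21.

1.89e21 photons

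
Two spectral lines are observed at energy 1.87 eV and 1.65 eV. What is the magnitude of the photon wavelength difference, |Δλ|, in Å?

Using λ = hc/E: λ₁ = 6.630e-7 m, λ₂ = 7.514e-7 m.
|Δλ| = |6.630e-7 − 7.514e-7| = 8.84e-8 m = 884 Å.

884 Å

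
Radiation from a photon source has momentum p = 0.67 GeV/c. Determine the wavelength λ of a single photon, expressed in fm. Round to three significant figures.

Take h = 6.62607015e-34 J·s, c = 2.99792458e8 m/s, 1 eV = 1.602176634e-19 J.
First convert: p = 0.67 GeV/c = 3.5807e-19 kg·m/s.
The photon relation is λ = h/p, giving λ = 1.851e-15 m.
Converting to fm: λ = 1.851 fm ≈ 1.85 fm.

1.85 fm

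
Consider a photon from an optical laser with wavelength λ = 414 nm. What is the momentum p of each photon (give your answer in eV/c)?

2.99 eV/c

First convert: λ = 414 nm = 4.14e-7 m.
The photon relation is p = h/λ, giving p = 1.601e-27 kg·m/s.
Converting to eV/c: p = 2.995 eV/c ≈ 2.99 eV/c.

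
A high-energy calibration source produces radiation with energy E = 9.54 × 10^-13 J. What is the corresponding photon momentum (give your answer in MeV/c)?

5.95 MeV/c

The photon relation is p = E/c, giving p = 3.182 × 10^-21 kg·m/s.
Converting to MeV/c: p = 5.954 MeV/c ≈ 5.95 MeV/c.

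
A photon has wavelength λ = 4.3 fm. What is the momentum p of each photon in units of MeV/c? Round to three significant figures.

(h = 6.62607015e-34 J·s, c = 2.99792458e8 m/s, 1 eV = 1.602176634e-19 J.)
First convert: λ = 4.3 fm = 4.3e-15 m.
For a photon p = h/λ, so p = 1.541e-19 kg·m/s.
Converting to MeV/c: p = 288.3 MeV/c ≈ 288 MeV/c.

288 MeV/c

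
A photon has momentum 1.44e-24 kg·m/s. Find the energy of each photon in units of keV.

(c = 2.99792458e8 m/s, 1 eV = 1.602176634e-19 J.)
Since E = pc for a photon, E = 4.317e-16 J.
Converting to keV: E = 2.694 keV ≈ 2.69 keV.

2.69 keV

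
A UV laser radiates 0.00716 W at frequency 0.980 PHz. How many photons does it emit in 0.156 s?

1.72 × 10^15 photons

Total energy: E_total = P·t = 0.00716 × 0.156 = 0.001117 J.
Per-photon energy: E = 6.494 × 10^-19 J.
N = E_total / E_photon = 1.72 × 10^15.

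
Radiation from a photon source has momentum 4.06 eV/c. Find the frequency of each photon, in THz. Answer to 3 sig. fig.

In SI units: p = 4.06 eV/c = 2.1698·10^-27 kg·m/s.
The photon relation is f = pc/h, giving f = 9.817·10^14 Hz.
Converting to THz: f = 981.7 THz ≈ 982 THz.

982 THz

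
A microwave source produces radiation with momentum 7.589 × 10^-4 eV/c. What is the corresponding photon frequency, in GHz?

184 GHz

(h = 6.62607015 × 10^-34 J·s, c = 2.99792458 × 10^8 m/s, 1 eV = 1.602176634 × 10^-19 J.)
First convert: p = 7.589 × 10^-4 eV/c = 4.0558 × 10^-31 kg·m/s.
The photon relation is f = pc/h, giving f = 1.835 × 10^11 Hz.
Converting to GHz: f = 183.5 GHz ≈ 184 GHz.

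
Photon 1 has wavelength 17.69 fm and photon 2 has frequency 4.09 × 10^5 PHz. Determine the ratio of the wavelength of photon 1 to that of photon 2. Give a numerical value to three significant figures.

0.0241

λ_1 = 1.769 × 10^-14 m (from wavelength = 17.69 fm, via λ given directly).
λ_2 = 7.330 × 10^-13 m (from frequency = 4.09 × 10^5 PHz, via λ = c/f).
Ratio = 1.769 × 10^-14 / 7.330 × 10^-13 = 0.0241.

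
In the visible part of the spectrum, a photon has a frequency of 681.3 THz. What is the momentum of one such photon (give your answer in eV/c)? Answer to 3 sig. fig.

Use h = 6.62607015e-34 J·s, c = 2.99792458e8 m/s, 1 eV = 1.602176634e-19 J.
In SI units: f = 681.3 THz = 6.813e14 Hz.
The photon relation is p = hf/c, giving p = 1.506e-27 kg·m/s.
Converting to eV/c: p = 2.818 eV/c ≈ 2.82 eV/c.

2.82 eV/c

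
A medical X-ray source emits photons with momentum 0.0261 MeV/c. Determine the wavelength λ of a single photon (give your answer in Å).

0.475 Å

Take h = 6.62607015e-34 J·s, c = 2.99792458e8 m/s, 1 eV = 1.602176634e-19 J.
In SI units: p = 0.0261 MeV/c = 1.3949e-23 kg·m/s.
The photon relation is λ = h/p, giving λ = 4.750e-11 m.
Converting to Å: λ = 0.4750 Å ≈ 0.475 Å.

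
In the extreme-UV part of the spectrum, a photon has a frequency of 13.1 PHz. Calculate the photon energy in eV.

In SI units: f = 13.1 PHz = 1.31e16 Hz.
Apply E = hf: E = 8.680e-18 J.
Converting to eV: E = 54.18 eV ≈ 54.2 eV.

54.2 eV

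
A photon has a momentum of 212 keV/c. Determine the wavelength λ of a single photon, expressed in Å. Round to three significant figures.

Take h = 6.62607015e-34 J·s, c = 2.99792458e8 m/s, 1 eV = 1.602176634e-19 J.
In SI units: p = 212 keV/c = 1.1330e-22 kg·m/s.
The photon relation is λ = h/p, giving λ = 5.848e-12 m.
Converting to Å: λ = 0.05848 Å ≈ 0.0585 Å.

0.0585 Å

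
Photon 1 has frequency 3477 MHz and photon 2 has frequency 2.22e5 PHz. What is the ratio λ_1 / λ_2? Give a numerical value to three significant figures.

λ_1 = 0.08622 m (from frequency = 3477 MHz, via λ = c/f).
λ_2 = 1.350e-12 m (from frequency = 2.22e5 PHz, via λ = c/f).
Ratio = 0.08622 / 1.350e-12 = 6.38e10.

6.38e10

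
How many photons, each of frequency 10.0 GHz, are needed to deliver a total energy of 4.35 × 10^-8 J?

6.56 × 10^15 photons

Per-photon energy: E = 6.626 × 10^-24 J (from frequency = 10.0 GHz).
N = E_total / E_photon = 4.35 × 10^-8 J / 6.626 × 10^-24 J = 6.56 × 10^15.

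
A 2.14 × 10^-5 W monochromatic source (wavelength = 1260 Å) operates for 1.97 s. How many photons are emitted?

Total energy: E_total = P·t = 2.14 × 10^-5 × 1.97 = 4.216 × 10^-5 J.
Per-photon energy: E = 1.577 × 10^-18 J.
N = E_total / E_photon = 2.67 × 10^13.

2.67 × 10^13 photons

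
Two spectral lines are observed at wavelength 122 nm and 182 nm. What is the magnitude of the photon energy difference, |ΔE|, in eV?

3.35 eV

Using E = hc/λ: E₁ = 1.628e-18 J, E₂ = 1.091e-18 J.
|ΔE| = |1.628e-18 − 1.091e-18| = 5.37e-19 J = 3.35 eV.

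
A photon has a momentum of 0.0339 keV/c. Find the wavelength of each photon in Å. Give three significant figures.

366 Å

Convert to SI: p = 0.0339 keV/c = 1.8117 × 10^-26 kg·m/s.
The photon relation is λ = h/p, giving λ = 3.657 × 10^-8 m.
Converting to Å: λ = 365.7 Å ≈ 366 Å.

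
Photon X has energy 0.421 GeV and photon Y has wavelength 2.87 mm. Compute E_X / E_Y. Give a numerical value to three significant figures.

E_X = 6.745 × 10^-11 J (from energy = 0.421 GeV, via E given directly).
E_Y = 6.921 × 10^-23 J (from wavelength = 2.87 mm, via E = hc/λ).
Ratio = 6.745 × 10^-11 / 6.921 × 10^-23 = 9.75 × 10^11.

9.75 × 10^11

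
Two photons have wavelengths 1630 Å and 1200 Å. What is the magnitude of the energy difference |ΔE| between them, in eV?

Using E = hc/λ: E₁ = 1.219 × 10^-18 J, E₂ = 1.655 × 10^-18 J.
|ΔE| = |1.219 × 10^-18 − 1.655 × 10^-18| = 4.37 × 10^-19 J = 2.73 eV.

2.73 eV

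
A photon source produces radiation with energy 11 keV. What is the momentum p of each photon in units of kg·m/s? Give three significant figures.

Convert to SI: E = 11 keV = 1.7624·10^-15 J.
The photon relation is p = E/c, giving p = 5.879·10^-24 kg·m/s.
So p ≈ 5.88·10^-24 kg·m/s.

5.88·10^-24 kg·m/s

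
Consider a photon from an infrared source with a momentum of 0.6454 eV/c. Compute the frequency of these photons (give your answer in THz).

156 THz

(h = 6.62607015·10^-34 J·s, c = 2.99792458·10^8 m/s, 1 eV = 1.602176634·10^-19 J.)
First convert: p = 0.6454 eV/c = 3.4492·10^-28 kg·m/s.
Apply f = pc/h: f = 1.561·10^14 Hz.
Converting to THz: f = 156.1 THz ≈ 156 THz.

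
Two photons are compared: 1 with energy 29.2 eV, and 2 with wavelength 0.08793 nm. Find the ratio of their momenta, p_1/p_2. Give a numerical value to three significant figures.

2.07 × 10^-3

p_1 = 1.561 × 10^-26 kg·m/s (from energy = 29.2 eV, via p = E/c).
p_2 = 7.536 × 10^-24 kg·m/s (from wavelength = 0.08793 nm, via p = h/λ).
Ratio = 1.561 × 10^-26 / 7.536 × 10^-24 = 2.07 × 10^-3.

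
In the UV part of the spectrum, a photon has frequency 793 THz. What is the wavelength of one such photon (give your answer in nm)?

First convert: f = 793 THz = 7.93 × 10^14 Hz.
Apply λ = c/f: λ = 3.780 × 10^-7 m.
Converting to nm: λ = 378.0 nm ≈ 378 nm.

378 nm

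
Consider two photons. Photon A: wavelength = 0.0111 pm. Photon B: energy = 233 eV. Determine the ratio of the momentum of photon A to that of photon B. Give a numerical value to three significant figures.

4.79e5

p_A = 5.969e-20 kg·m/s (from wavelength = 0.0111 pm, via p = h/λ).
p_B = 1.245e-25 kg·m/s (from energy = 233 eV, via p = E/c).
Ratio = 5.969e-20 / 1.245e-25 = 4.79e5.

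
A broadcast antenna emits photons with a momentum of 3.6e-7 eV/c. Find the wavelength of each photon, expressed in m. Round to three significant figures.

3.44 m

Use h = 6.62607015e-34 J·s, c = 2.99792458e8 m/s, 1 eV = 1.602176634e-19 J.
Convert to SI: p = 3.6e-7 eV/c = 1.9239e-34 kg·m/s.
Apply λ = h/p: λ = 3.444 m.
So λ ≈ 3.44 m.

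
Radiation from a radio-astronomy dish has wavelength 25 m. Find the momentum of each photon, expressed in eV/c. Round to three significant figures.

Use h = 6.62607015e-34 J·s, c = 2.99792458e8 m/s, 1 eV = 1.602176634e-19 J.
The photon relation is p = h/λ, giving p = 2.650e-35 kg·m/s.
Converting to eV/c: p = 4.959e-8 eV/c ≈ 4.96e-8 eV/c.

4.96e-8 eV/c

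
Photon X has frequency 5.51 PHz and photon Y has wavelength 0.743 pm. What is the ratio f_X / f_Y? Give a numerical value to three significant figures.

1.37·10^-5

f_X = 5.510·10^15 Hz (from frequency = 5.51 PHz, via f given directly).
f_Y = 4.035·10^20 Hz (from wavelength = 0.743 pm, via f = c/λ).
Ratio = 5.510·10^15 / 4.035·10^20 = 1.37·10^-5.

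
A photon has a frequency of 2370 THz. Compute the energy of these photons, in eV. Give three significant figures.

9.80 eV

(h = 6.62607015·10^-34 J·s, 1 eV = 1.602176634·10^-19 J.)
First convert: f = 2370 THz = 2.37·10^15 Hz.
Apply E = hf: E = 1.570·10^-18 J.
Converting to eV: E = 9.802 eV ≈ 9.80 eV.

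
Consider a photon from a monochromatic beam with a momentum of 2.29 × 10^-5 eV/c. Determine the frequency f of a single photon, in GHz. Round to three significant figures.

5.54 GHz

(h = 6.62607015 × 10^-34 J·s, c = 2.99792458 × 10^8 m/s, 1 eV = 1.602176634 × 10^-19 J.)
In SI units: p = 2.29 × 10^-5 eV/c = 1.2238 × 10^-32 kg·m/s.
The photon relation is f = pc/h, giving f = 5.537 × 10^9 Hz.
Converting to GHz: f = 5.537 GHz ≈ 5.54 GHz.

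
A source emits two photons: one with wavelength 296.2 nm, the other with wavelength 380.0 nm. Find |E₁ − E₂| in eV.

0.923 eV

Using E = hc/λ: E₁ = 6.7064 × 10^-19 J, E₂ = 5.2275 × 10^-19 J.
|ΔE| = |6.7064 × 10^-19 − 5.2275 × 10^-19| = 1.48 × 10^-19 J = 0.923 eV.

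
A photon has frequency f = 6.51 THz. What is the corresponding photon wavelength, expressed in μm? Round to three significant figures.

46.1 μm

Take c = 2.99792458e8 m/s.
In SI units: f = 6.51 THz = 6.51e12 Hz.
For a photon λ = c/f, so λ = 4.605e-5 m.
Converting to μm: λ = 46.05 μm ≈ 46.1 μm.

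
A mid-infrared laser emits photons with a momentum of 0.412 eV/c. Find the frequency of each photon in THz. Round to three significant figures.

99.6 THz

Take h = 6.62607015 × 10^-34 J·s, c = 2.99792458 × 10^8 m/s, 1 eV = 1.602176634 × 10^-19 J.
Convert to SI: p = 0.412 eV/c = 2.2018 × 10^-28 kg·m/s.
Since f = pc/h for a photon, f = 9.962 × 10^13 Hz.
Converting to THz: f = 99.62 THz ≈ 99.6 THz.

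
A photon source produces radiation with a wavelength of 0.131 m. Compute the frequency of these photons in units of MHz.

Apply f = c/λ: f = 2.288e9 Hz.
Converting to MHz: f = 2288 MHz ≈ 2290 MHz.

2290 MHz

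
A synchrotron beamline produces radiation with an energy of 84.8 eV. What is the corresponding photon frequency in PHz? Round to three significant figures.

In SI units: E = 84.8 eV = 1.3586 × 10^-17 J.
The photon relation is f = E/h, giving f = 2.050 × 10^16 Hz.
Converting to PHz: f = 20.50 PHz ≈ 20.5 PHz.

20.5 PHz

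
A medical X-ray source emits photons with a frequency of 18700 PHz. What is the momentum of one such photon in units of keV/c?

Use h = 6.62607015e-34 J·s, c = 2.99792458e8 m/s, 1 eV = 1.602176634e-19 J.
In SI units: f = 18700 PHz = 1.87e19 Hz.
Since p = hf/c for a photon, p = 4.133e-23 kg·m/s.
Converting to keV/c: p = 77.34 keV/c ≈ 77.3 keV/c.

77.3 keV/c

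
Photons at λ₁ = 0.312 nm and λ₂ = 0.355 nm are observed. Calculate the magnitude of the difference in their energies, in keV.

Using E = hc/λ: E₁ = 6.367e-16 J, E₂ = 5.596e-16 J.
|ΔE| = |6.367e-16 − 5.596e-16| = 7.71e-17 J = 0.481 keV.

0.481 keV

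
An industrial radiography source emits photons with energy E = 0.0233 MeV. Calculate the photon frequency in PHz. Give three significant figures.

In SI units: E = 0.0233 MeV = 3.7331e-15 J.
Apply f = E/h: f = 5.634e18 Hz.
Converting to PHz: f = 5634 PHz ≈ 5630 PHz.

5630 PHz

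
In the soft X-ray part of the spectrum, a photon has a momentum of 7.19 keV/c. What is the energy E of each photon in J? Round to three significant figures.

Take c = 2.99792458e8 m/s, 1 eV = 1.602176634e-19 J.
First convert: p = 7.19 keV/c = 3.8425e-24 kg·m/s.
For a photon E = pc, so E = 1.152e-15 J.
So E ≈ 1.15e-15 J.

1.15e-15 J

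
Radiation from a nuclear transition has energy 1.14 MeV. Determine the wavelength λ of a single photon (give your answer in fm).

1090 fm

In SI units: E = 1.14 MeV = 1.8265e-13 J.
Since λ = hc/E for a photon, λ = 1.088e-12 m.
Converting to fm: λ = 1088 fm ≈ 1090 fm.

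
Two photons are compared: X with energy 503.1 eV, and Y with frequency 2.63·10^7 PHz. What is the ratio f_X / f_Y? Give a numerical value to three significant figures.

4.63·10^-6

f_X = 1.216·10^17 Hz (from energy = 503.1 eV, via f = E/h).
f_Y = 2.630·10^22 Hz (from frequency = 2.63·10^7 PHz, via f given directly).
Ratio = 1.216·10^17 / 2.630·10^22 = 4.63·10^-6.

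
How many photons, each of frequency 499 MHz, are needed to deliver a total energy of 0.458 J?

1.39 × 10^24 photons

Per-photon energy: E = 3.306 × 10^-25 J (from frequency = 499 MHz).
N = E_total / E_photon = 0.458 J / 3.306 × 10^-25 J = 1.39 × 10^24.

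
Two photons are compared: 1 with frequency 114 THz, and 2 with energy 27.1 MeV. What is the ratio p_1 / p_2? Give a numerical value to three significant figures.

p_1 = 2.520e-28 kg·m/s (from frequency = 114 THz, via p = hf/c).
p_2 = 1.448e-20 kg·m/s (from energy = 27.1 MeV, via p = E/c).
Ratio = 2.520e-28 / 1.448e-20 = 1.74e-8.

1.74e-8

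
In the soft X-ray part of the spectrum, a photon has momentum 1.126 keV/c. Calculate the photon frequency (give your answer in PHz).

Use h = 6.62607015 × 10^-34 J·s, c = 2.99792458 × 10^8 m/s, 1 eV = 1.602176634 × 10^-19 J.
Convert to SI: p = 1.126 keV/c = 6.0177 × 10^-25 kg·m/s.
The photon relation is f = pc/h, giving f = 2.723 × 10^17 Hz.
Converting to PHz: f = 272.3 PHz ≈ 272 PHz.

272 PHz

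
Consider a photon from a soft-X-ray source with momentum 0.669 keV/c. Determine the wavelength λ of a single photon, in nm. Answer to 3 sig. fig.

1.85 nm

Use h = 6.62607015 × 10^-34 J·s, c = 2.99792458 × 10^8 m/s, 1 eV = 1.602176634 × 10^-19 J.
Convert to SI: p = 0.669 keV/c = 3.5753 × 10^-25 kg·m/s.
The photon relation is λ = h/p, giving λ = 1.853 × 10^-9 m.
Converting to nm: λ = 1.853 nm ≈ 1.85 nm.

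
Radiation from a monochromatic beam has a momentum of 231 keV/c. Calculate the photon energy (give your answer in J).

3.70e-14 J

Use c = 2.99792458e8 m/s, 1 eV = 1.602176634e-19 J.
In SI units: p = 231 keV/c = 1.2345e-22 kg·m/s.
Apply E = pc: E = 3.701e-14 J.
So E ≈ 3.70e-14 J.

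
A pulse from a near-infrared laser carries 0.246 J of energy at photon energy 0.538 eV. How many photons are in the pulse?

Per-photon energy: E = 8.620e-20 J (from energy = 0.538 eV).
N = E_total / E_photon = 0.246 J / 8.620e-20 J = 2.85e18.

2.85e18 photons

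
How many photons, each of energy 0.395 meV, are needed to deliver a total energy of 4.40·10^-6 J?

6.95·10^16 photons

Per-photon energy: E = 6.329·10^-23 J (from energy = 0.395 meV).
N = E_total / E_photon = 4.40·10^-6 J / 6.329·10^-23 J = 6.95·10^16.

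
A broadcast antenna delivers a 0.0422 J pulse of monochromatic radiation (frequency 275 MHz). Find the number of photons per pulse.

2.32 × 10^23 photons

Per-photon energy: E = 1.822 × 10^-25 J (from frequency = 275 MHz).
N = E_total / E_photon = 0.0422 J / 1.822 × 10^-25 J = 2.32 × 10^23.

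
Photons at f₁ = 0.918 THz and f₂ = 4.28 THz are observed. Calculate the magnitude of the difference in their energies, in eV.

0.0139 eV

Using E = hf: E₁ = 6.083e-22 J, E₂ = 2.836e-21 J.
|ΔE| = |6.083e-22 − 2.836e-21| = 2.23e-21 J = 0.0139 eV.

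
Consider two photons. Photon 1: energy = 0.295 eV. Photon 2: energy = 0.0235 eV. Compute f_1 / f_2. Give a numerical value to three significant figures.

f_1 = 7.133e13 Hz (from energy = 0.295 eV, via f = E/h).
f_2 = 5.682e12 Hz (from energy = 0.0235 eV, via f = E/h).
Ratio = 7.133e13 / 5.682e12 = 12.6.

12.6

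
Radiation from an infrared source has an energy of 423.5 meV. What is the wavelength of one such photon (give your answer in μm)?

2.93 μm

(h = 6.62607015e-34 J·s, c = 2.99792458e8 m/s, 1 eV = 1.602176634e-19 J.)
Convert to SI: E = 423.5 meV = 6.7852e-20 J.
The photon relation is λ = hc/E, giving λ = 2.928e-6 m.
Converting to μm: λ = 2.928 μm ≈ 2.93 μm.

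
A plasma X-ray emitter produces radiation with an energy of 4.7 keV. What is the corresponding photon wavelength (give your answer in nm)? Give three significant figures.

0.264 nm

(h = 6.62607015e-34 J·s, c = 2.99792458e8 m/s, 1 eV = 1.602176634e-19 J.)
In SI units: E = 4.7 keV = 7.5302e-16 J.
Since λ = hc/E for a photon, λ = 2.638e-10 m.
Converting to nm: λ = 0.2638 nm ≈ 0.264 nm.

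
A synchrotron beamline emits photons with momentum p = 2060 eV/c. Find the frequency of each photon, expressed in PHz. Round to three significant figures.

In SI units: p = 2060 eV/c = 1.1009 × 10^-24 kg·m/s.
Since f = pc/h for a photon, f = 4.981 × 10^17 Hz.
Converting to PHz: f = 498.1 PHz ≈ 498 PHz.

498 PHz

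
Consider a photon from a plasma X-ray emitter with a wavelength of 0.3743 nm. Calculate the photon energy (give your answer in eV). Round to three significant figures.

3310 eV

Convert to SI: λ = 0.3743 nm = 3.743 × 10^-10 m.
Apply E = hc/λ: E = 5.307 × 10^-16 J.
Converting to eV: E = 3312 eV ≈ 3310 eV.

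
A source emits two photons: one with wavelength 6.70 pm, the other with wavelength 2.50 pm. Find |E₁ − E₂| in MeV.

Using E = hc/λ: E₁ = 2.965e-14 J, E₂ = 7.946e-14 J.
|ΔE| = |2.965e-14 − 7.946e-14| = 4.98e-14 J = 0.311 MeV.

0.311 MeV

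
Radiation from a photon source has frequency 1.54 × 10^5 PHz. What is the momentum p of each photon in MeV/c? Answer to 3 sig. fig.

Convert to SI: f = 1.54 × 10^5 PHz = 1.54 × 10^20 Hz.
Since p = hf/c for a photon, p = 3.404 × 10^-22 kg·m/s.
Converting to MeV/c: p = 0.6369 MeV/c ≈ 0.637 MeV/c.

0.637 MeV/c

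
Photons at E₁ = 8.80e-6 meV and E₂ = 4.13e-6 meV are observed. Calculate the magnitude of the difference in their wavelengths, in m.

Using λ = hc/E: λ₁ = 140.9 m, λ₂ = 300.2 m.
|Δλ| = |140.9 − 300.2| = 159 m.

159 m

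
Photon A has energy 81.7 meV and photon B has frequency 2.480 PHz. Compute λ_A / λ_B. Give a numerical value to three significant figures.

λ_A = 1.518e-5 m (from energy = 81.7 meV, via λ = hc/E).
λ_B = 1.209e-7 m (from frequency = 2.480 PHz, via λ = c/f).
Ratio = 1.518e-5 / 1.209e-7 = 126.

126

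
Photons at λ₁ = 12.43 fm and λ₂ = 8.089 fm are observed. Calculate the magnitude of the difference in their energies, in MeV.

Using E = hc/λ: E₁ = 1.5981 × 10^-11 J, E₂ = 2.4557 × 10^-11 J.
|ΔE| = |1.5981 × 10^-11 − 2.4557 × 10^-11| = 8.58 × 10^-12 J = 53.5 MeV.

53.5 MeV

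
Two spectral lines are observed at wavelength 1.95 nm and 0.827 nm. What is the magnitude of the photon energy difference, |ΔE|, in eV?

863 eV

Using E = hc/λ: E₁ = 1.019·10^-16 J, E₂ = 2.402·10^-16 J.
|ΔE| = |1.019·10^-16 − 2.402·10^-16| = 1.38·10^-16 J = 863 eV.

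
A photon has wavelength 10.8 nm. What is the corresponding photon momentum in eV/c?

115 eV/c

In SI units: λ = 10.8 nm = 1.08 × 10^-8 m.
The photon relation is p = h/λ, giving p = 6.135 × 10^-26 kg·m/s.
Converting to eV/c: p = 114.8 eV/c ≈ 115 eV/c.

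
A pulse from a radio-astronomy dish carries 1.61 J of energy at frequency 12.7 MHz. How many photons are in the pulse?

Per-photon energy: E = 8.415 × 10^-27 J (from frequency = 12.7 MHz).
N = E_total / E_photon = 1.61 J / 8.415 × 10^-27 J = 1.91 × 10^26.

1.91 × 10^26 photons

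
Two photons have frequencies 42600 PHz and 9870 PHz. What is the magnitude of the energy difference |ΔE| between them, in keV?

135 keV

Using E = hf: E₁ = 2.823 × 10^-14 J, E₂ = 6.540 × 10^-15 J.
|ΔE| = |2.823 × 10^-14 − 6.540 × 10^-15| = 2.17 × 10^-14 J = 135 keV.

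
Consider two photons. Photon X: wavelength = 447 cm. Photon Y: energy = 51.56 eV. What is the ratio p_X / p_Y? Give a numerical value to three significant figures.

5.38 × 10^-9

p_X = 1.482 × 10^-34 kg·m/s (from wavelength = 447 cm, via p = h/λ).
p_Y = 2.756 × 10^-26 kg·m/s (from energy = 51.56 eV, via p = E/c).
Ratio = 1.482 × 10^-34 / 2.756 × 10^-26 = 5.38 × 10^-9.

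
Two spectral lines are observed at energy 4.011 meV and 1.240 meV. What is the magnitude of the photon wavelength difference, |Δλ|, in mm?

Using λ = hc/E: λ₁ = 3.0911e-4 m, λ₂ = 9.9987e-4 m.
|Δλ| = |3.0911e-4 − 9.9987e-4| = 6.91e-4 m = 0.691 mm.

0.691 mm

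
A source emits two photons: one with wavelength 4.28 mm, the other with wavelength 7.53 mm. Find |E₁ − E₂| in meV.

Using E = hc/λ: E₁ = 4.641e-23 J, E₂ = 2.638e-23 J.
|ΔE| = |4.641e-23 − 2.638e-23| = 2.00e-23 J = 0.125 meV.

0.125 meV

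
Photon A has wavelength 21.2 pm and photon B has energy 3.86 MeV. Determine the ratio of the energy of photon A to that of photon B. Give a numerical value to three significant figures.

0.0152

E_A = 9.370·10^-15 J (from wavelength = 21.2 pm, via E = hc/λ).
E_B = 6.184·10^-13 J (from energy = 3.86 MeV, via E given directly).
Ratio = 9.370·10^-15 / 6.184·10^-13 = 0.0152.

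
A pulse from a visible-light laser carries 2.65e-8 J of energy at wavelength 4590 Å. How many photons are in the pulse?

6.12e10 photons

Per-photon energy: E = 4.328e-19 J (from wavelength = 4590 Å).
N = E_total / E_photon = 2.65e-8 J / 4.328e-19 J = 6.12e10.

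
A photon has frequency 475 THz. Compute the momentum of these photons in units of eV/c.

Take h = 6.62607015e-34 J·s, c = 2.99792458e8 m/s, 1 eV = 1.602176634e-19 J.
Convert to SI: f = 475 THz = 4.75e14 Hz.
The photon relation is p = hf/c, giving p = 1.050e-27 kg·m/s.
Converting to eV/c: p = 1.964 eV/c ≈ 1.96 eV/c.

1.96 eV/c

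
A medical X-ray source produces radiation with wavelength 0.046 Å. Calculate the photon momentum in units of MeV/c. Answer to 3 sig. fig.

0.270 MeV/c

First convert: λ = 0.046 Å = 4.6e-12 m.
For a photon p = h/λ, so p = 1.440e-22 kg·m/s.
Converting to MeV/c: p = 0.2695 MeV/c ≈ 0.270 MeV/c.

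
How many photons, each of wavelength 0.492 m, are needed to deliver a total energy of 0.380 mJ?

Per-photon energy: E = 4.037e-25 J (from wavelength = 0.492 m).
N = E_total / E_photon = 3.80e-4 J / 4.037e-25 J = 9.41e20.

9.41e20 photons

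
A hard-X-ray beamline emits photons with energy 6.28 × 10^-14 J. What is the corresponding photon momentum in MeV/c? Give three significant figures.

0.392 MeV/c

(c = 2.99792458 × 10^8 m/s, 1 eV = 1.602176634 × 10^-19 J.)
The photon relation is p = E/c, giving p = 2.095 × 10^-22 kg·m/s.
Converting to MeV/c: p = 0.3920 MeV/c ≈ 0.392 MeV/c.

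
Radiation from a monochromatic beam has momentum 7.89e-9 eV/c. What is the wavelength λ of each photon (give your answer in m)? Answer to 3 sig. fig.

157 m

(h = 6.62607015e-34 J·s, c = 2.99792458e8 m/s, 1 eV = 1.602176634e-19 J.)
First convert: p = 7.89e-9 eV/c = 4.2166e-36 kg·m/s.
The photon relation is λ = h/p, giving λ = 157.1 m.
So λ ≈ 157 m.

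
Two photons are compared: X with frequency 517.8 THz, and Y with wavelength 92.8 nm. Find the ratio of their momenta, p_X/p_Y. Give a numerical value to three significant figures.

p_X = 1.144e-27 kg·m/s (from frequency = 517.8 THz, via p = hf/c).
p_Y = 7.140e-27 kg·m/s (from wavelength = 92.8 nm, via p = h/λ).
Ratio = 1.144e-27 / 7.140e-27 = 0.160.

0.160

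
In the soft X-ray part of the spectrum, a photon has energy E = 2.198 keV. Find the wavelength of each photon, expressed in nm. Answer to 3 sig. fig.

(h = 6.62607015 × 10^-34 J·s, c = 2.99792458 × 10^8 m/s, 1 eV = 1.602176634 × 10^-19 J.)
First convert: E = 2.198 keV = 3.5216 × 10^-16 J.
Since λ = hc/E for a photon, λ = 5.641 × 10^-10 m.
Converting to nm: λ = 0.5641 nm ≈ 0.564 nm.

0.564 nm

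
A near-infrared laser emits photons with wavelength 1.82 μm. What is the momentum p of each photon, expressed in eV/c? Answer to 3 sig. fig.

0.681 eV/c

First convert: λ = 1.82 μm = 1.82e-6 m.
Since p = h/λ for a photon, p = 3.641e-28 kg·m/s.
Converting to eV/c: p = 0.6812 eV/c ≈ 0.681 eV/c.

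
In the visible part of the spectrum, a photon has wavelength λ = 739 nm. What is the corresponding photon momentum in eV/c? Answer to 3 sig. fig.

First convert: λ = 739 nm = 7.39 × 10^-7 m.
The photon relation is p = h/λ, giving p = 8.966 × 10^-28 kg·m/s.
Converting to eV/c: p = 1.678 eV/c ≈ 1.68 eV/c.

1.68 eV/c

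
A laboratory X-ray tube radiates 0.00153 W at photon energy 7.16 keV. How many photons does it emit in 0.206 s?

Total energy: E_total = P·t = 0.00153 × 0.206 = 3.152e-4 J.
Per-photon energy: E = 1.147e-15 J.
N = E_total / E_photon = 2.75e11.

2.75e11 photons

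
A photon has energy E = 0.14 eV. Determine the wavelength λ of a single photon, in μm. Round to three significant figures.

8.86 μm

Convert to SI: E = 0.14 eV = 2.2430·10^-20 J.
The photon relation is λ = hc/E, giving λ = 8.856·10^-6 m.
Converting to μm: λ = 8.856 μm ≈ 8.86 μm.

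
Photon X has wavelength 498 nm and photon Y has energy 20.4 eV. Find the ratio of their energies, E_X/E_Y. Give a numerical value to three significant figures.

0.122

E_X = 3.989 × 10^-19 J (from wavelength = 498 nm, via E = hc/λ).
E_Y = 3.268 × 10^-18 J (from energy = 20.4 eV, via E given directly).
Ratio = 3.989 × 10^-19 / 3.268 × 10^-18 = 0.122.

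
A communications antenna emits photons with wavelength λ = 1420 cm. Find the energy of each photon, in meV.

8.73 × 10^-5 meV

(h = 6.62607015 × 10^-34 J·s, c = 2.99792458 × 10^8 m/s, 1 eV = 1.602176634 × 10^-19 J.)
In SI units: λ = 1420 cm = 14.2 m.
Apply E = hc/λ: E = 1.399 × 10^-26 J.
Converting to meV: E = 8.731 × 10^-5 meV ≈ 8.73 × 10^-5 meV.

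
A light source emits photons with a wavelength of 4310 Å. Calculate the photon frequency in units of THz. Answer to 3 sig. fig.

Convert to SI: λ = 4310 Å = 4.31 × 10^-7 m.
Apply f = c/λ: f = 6.956 × 10^14 Hz.
Converting to THz: f = 695.6 THz ≈ 696 THz.

696 THz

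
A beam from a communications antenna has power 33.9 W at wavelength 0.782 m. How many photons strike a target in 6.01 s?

8.02 × 10^26 photons

Total energy: E_total = P·t = 33.9 × 6.01 = 203.7 J.
Per-photon energy: E = 2.540 × 10^-25 J.
N = E_total / E_photon = 8.02 × 10^26.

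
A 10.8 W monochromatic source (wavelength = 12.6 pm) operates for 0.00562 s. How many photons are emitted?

3.85e12 photons

Total energy: E_total = P·t = 10.8 × 0.00562 = 0.06070 J.
Per-photon energy: E = 1.577e-14 J.
N = E_total / E_photon = 3.85e12.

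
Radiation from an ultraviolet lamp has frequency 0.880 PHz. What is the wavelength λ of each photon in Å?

3410 Å

Use c = 2.99792458e8 m/s.
In SI units: f = 0.880 PHz = 8.80e14 Hz.
The photon relation is λ = c/f, giving λ = 3.407e-7 m.
Converting to Å: λ = 3407 Å ≈ 3410 Å.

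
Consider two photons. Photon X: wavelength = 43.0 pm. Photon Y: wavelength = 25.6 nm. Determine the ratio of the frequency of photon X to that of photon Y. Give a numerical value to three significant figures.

f_X = 6.972·10^18 Hz (from wavelength = 43.0 pm, via f = c/λ).
f_Y = 1.171·10^16 Hz (from wavelength = 25.6 nm, via f = c/λ).
Ratio = 6.972·10^18 / 1.171·10^16 = 595.

595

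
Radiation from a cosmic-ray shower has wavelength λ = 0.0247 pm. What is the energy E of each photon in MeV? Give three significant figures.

In SI units: λ = 0.0247 pm = 2.47·10^-14 m.
Apply E = hc/λ: E = 8.042·10^-12 J.
Converting to MeV: E = 50.20 MeV ≈ 50.2 MeV.

50.2 MeV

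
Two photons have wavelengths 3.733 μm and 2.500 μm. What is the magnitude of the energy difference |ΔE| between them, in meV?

164 meV

Using E = hc/λ: E₁ = 5.3213e-20 J, E₂ = 7.9458e-20 J.
|ΔE| = |5.3213e-20 − 7.9458e-20| = 2.62e-20 J = 164 meV.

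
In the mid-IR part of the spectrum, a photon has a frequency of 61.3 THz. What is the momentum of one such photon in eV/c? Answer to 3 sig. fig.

(h = 6.62607015 × 10^-34 J·s, c = 2.99792458 × 10^8 m/s, 1 eV = 1.602176634 × 10^-19 J.)
First convert: f = 61.3 THz = 6.13 × 10^13 Hz.
Apply p = hf/c: p = 1.355 × 10^-28 kg·m/s.
Converting to eV/c: p = 0.2535 eV/c ≈ 0.254 eV/c.

0.254 eV/c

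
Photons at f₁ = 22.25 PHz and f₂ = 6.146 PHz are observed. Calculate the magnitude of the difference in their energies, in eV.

66.6 eV

Using E = hf: E₁ = 1.4743e-17 J, E₂ = 4.0724e-18 J.
|ΔE| = |1.4743e-17 − 4.0724e-18| = 1.07e-17 J = 66.6 eV.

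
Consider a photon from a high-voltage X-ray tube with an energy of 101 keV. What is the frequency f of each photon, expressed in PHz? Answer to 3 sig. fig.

Convert to SI: E = 101 keV = 1.6182e-14 J.
For a photon f = E/h, so f = 2.442e19 Hz.
Converting to PHz: f = 24420 PHz ≈ 2.44e4 PHz.

2.44e4 PHz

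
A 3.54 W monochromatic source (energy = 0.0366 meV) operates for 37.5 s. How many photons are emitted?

Total energy: E_total = P·t = 3.54 × 37.5 = 132.8 J.
Per-photon energy: E = 5.864 × 10^-24 J.
N = E_total / E_photon = 2.26 × 10^25.

2.26 × 10^25 photons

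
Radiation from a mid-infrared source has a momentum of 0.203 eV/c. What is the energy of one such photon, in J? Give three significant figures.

3.25 × 10^-20 J

(c = 2.99792458 × 10^8 m/s, 1 eV = 1.602176634 × 10^-19 J.)
First convert: p = 0.203 eV/c = 1.0849 × 10^-28 kg·m/s.
Apply E = pc: E = 3.252 × 10^-20 J.
So E ≈ 3.25 × 10^-20 J.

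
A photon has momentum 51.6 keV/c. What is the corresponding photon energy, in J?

8.27 × 10^-15 J

Use c = 2.99792458 × 10^8 m/s, 1 eV = 1.602176634 × 10^-19 J.
In SI units: p = 51.6 keV/c = 2.7577 × 10^-23 kg·m/s.
The photon relation is E = pc, giving E = 8.267 × 10^-15 J.
So E ≈ 8.27 × 10^-15 J.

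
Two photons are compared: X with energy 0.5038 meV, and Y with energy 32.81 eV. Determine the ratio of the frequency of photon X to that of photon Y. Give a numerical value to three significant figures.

1.54·10^-5

f_X = 1.218·10^11 Hz (from energy = 0.5038 meV, via f = E/h).
f_Y = 7.933·10^15 Hz (from energy = 32.81 eV, via f = E/h).
Ratio = 1.218·10^11 / 7.933·10^15 = 1.54·10^-5.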